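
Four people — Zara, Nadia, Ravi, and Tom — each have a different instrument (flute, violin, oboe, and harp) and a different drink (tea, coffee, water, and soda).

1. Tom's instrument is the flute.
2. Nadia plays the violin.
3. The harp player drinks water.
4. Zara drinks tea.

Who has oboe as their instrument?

Clue 1 rules out Tom for the one with instrument oboe.
With clues 1–2, Nadia is impossible for the one with instrument oboe.
With clues 1–4, Ravi is impossible for the one with instrument oboe.
That leaves Zara.

Zara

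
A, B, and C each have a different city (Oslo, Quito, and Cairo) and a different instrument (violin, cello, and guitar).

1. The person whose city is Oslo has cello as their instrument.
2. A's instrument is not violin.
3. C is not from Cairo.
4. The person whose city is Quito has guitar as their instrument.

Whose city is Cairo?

With clues 1–3, C is impossible for the one with city Cairo.
With clues 1–4, A is impossible for the one with city Cairo.
That leaves B.

B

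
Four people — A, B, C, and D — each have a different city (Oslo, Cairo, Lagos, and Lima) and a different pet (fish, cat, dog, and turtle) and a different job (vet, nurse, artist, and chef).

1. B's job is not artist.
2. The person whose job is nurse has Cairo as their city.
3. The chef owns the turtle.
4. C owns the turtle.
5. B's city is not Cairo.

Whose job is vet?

B

With clues 1–4, C is impossible for the one with job vet.
With clues 1–5, A and D are impossible for the one with job vet.
That leaves B.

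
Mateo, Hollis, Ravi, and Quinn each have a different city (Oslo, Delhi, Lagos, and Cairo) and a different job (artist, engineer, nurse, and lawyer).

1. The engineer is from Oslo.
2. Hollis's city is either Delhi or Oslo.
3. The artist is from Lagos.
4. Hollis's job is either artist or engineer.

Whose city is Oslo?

Hollis

With clues 1–4, Mateo, Quinn, and Ravi are impossible for the one with city Oslo.
That leaves Hollis.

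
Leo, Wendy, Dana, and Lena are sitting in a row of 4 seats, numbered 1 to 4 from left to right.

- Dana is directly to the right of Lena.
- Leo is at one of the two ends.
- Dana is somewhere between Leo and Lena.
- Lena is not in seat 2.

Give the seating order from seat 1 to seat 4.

Lena, Dana, Wendy, Leo

From clue 1: Dana is in {2,3,4}.
From clues 1–2: Leo is in {1,4}.
From clues 1–3: Leo → seat 4.
From clues 1–4: Lena → seat 1, Dana → seat 2, Wendy → seat 3.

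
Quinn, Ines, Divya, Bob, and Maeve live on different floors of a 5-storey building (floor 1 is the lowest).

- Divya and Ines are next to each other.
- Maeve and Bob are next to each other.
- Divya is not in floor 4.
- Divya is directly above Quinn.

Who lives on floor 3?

Ines

With clues 1–4, Bob, Divya, Maeve, and Quinn are ruled out for floor 3.
So floor 3 is Ines.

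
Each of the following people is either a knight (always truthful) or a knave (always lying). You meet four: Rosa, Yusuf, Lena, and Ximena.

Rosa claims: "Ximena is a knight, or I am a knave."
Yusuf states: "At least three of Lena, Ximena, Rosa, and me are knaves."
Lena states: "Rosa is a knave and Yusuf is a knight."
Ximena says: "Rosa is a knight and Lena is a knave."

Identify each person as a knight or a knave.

Consider Rosa. Suppose Rosa is a knave.
Then Rosa's own statement would have to be false, but it can't be — contradiction.
So Rosa is a knight.
With that fixed, Lena's statement is false, so Lena is a knave.
With that fixed, Ximena's statement is true, so Ximena is a knight.
With that fixed, Yusuf's statement is false, so Yusuf is a knave.

Rosa: knight, Yusuf: knave, Lena: knave, Ximena: knight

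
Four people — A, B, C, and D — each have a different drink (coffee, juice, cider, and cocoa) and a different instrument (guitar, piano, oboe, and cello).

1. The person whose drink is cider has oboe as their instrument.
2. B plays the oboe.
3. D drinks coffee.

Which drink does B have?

cider

With clues 1–2, cocoa, coffee, and juice are impossible for B's drink.
That leaves cider.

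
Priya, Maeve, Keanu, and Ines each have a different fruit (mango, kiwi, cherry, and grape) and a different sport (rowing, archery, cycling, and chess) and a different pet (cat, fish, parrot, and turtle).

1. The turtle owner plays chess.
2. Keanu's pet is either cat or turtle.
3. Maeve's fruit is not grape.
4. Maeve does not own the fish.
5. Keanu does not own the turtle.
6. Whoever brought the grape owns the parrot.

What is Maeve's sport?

chess

With clues 1–6, archery, cycling, and rowing are impossible for Maeve's sport.
That leaves chess.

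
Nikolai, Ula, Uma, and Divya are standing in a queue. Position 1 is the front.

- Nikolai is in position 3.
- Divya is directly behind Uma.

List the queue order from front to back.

From clue 1: Nikolai → position 3.
From clues 1–2: Uma → position 1, Divya → position 2, Ula → position 4.

Uma, Divya, Nikolai, Ula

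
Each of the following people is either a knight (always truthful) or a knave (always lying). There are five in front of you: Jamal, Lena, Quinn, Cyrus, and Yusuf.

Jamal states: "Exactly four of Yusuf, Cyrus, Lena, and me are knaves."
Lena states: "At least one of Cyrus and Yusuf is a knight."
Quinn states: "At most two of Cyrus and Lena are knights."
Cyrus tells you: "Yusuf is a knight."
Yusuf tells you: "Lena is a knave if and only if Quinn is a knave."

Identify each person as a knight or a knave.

Regardless of anyone's role, Quinn's statement is true, so Quinn is a knight.
Consider Jamal. Suppose Jamal is a knight.
Then Jamal's own statement would have to be true, but it can't be — contradiction.
So Jamal is a knave.
Consider Lena. Suppose Lena is a knave.
Then no assignment of the remaining roles makes every statement match its speaker's type — contradiction.
So Lena is a knight.
With that fixed, Yusuf's statement is true, so Yusuf is a knight.
With that fixed, Cyrus's statement is true, so Cyrus is a knight.

Jamal: knave, Lena: knight, Quinn: knight, Cyrus: knight, Yusuf: knight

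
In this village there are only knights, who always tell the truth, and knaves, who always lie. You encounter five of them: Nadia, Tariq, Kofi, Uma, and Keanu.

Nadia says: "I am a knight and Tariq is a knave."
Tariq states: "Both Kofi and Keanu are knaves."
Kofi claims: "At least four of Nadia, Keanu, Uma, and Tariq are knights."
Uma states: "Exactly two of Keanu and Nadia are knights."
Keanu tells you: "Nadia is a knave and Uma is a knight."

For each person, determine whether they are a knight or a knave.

Consider Nadia. Suppose Nadia is a knight.
Then no assignment of the remaining roles makes every statement match its speaker's type — contradiction.
So Nadia is a knave.
With that fixed, Kofi's statement is false, so Kofi is a knave.
With that fixed, Uma's statement is false, so Uma is a knave.
With that fixed, Keanu's statement is false, so Keanu is a knave.
With that fixed, Tariq's statement is true, so Tariq is a knight.

Nadia: knave, Tariq: knight, Kofi: knave, Uma: knave, Keanu: knave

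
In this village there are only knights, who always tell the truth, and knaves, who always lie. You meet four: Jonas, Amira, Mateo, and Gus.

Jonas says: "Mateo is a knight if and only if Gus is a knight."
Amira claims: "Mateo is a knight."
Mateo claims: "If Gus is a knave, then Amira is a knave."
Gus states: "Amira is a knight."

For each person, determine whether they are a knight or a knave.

Consider Jonas. Suppose Jonas is a knave.
Then no assignment of the remaining roles makes every statement match its speaker's type — contradiction.
So Jonas is a knight.
Consider Amira. Suppose Amira is a knave.
Then no assignment of the remaining roles makes every statement match its speaker's type — contradiction.
So Amira is a knight.
With that fixed, Gus's statement is true, so Gus is a knight.
With that fixed, Mateo's statement is true, so Mateo is a knight.

Jonas: knight, Amira: knight, Mateo: knight, Gus: knight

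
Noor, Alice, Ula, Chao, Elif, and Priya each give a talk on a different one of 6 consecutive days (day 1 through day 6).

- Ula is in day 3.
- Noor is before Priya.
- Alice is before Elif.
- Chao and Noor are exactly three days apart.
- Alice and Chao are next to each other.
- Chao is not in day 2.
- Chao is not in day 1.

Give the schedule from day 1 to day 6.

Noor, Priya, Ula, Chao, Alice, Elif

From clue 1: Ula → day 3.
From clues 1–2: Noor is in {1,2,4,5}.
From clues 1–4: Alice is in {1,2,5}.
From clues 1–5: Noor is in {1,4,5}.
From clues 1–6: Noor is in {1,4}.
From clues 1–7: Noor → day 1, Priya → day 2, Chao → day 4, Alice → day 5, Elif → day 6.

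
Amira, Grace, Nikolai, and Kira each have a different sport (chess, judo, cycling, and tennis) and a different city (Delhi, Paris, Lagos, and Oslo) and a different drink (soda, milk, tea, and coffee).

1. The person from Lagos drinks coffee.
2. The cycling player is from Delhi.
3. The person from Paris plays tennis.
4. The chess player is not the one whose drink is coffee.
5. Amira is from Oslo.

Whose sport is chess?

Amira

With clues 1–5, Grace, Kira, and Nikolai are impossible for the one with sport chess.
That leaves Amira.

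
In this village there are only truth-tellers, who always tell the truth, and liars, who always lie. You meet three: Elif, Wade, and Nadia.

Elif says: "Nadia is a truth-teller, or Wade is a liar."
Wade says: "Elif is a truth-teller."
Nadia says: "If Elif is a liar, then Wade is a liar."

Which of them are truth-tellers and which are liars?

Consider Elif. Suppose Elif is a liar.
Then no assignment of the remaining roles makes every statement match its speaker's type — contradiction.
So Elif is a truth-teller.
With that fixed, Wade's statement is true, so Wade is a truth-teller.
With that fixed, Nadia's statement is true, so Nadia is a truth-teller.

Elif: truth-teller, Wade: truth-teller, Nadia: truth-teller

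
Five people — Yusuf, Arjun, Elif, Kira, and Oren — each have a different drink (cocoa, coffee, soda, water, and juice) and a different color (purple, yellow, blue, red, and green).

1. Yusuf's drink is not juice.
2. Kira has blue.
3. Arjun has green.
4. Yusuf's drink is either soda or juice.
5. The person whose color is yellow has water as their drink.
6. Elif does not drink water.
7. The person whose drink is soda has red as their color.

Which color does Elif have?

With clues 1–2, blue is impossible for Elif's color.
With clues 1–3, green is impossible for Elif's color.
With clues 1–6, yellow is impossible for Elif's color.
With clues 1–7, red is impossible for Elif's color.
That leaves purple.

purple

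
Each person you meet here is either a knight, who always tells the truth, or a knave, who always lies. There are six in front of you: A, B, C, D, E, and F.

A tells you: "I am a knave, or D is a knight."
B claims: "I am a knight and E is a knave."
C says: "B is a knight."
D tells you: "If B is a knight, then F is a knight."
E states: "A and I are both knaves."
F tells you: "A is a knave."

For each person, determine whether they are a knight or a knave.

A: knight, B: knave, C: knave, D: knight, E: knave, F: knave

Consider A. Suppose A is a knave.
Then A's own statement would have to be false, but it can't be — contradiction.
So A is a knight.
With that fixed, E's statement is false, so E is a knave.
With that fixed, F's statement is false, so F is a knave.
Consider B. Suppose B is a knight.
Then no assignment of the remaining roles makes every statement match its speaker's type — contradiction.
So B is a knave.
With that fixed, C's statement is false, so C is a knave.
With that fixed, D's statement is true, so D is a knight.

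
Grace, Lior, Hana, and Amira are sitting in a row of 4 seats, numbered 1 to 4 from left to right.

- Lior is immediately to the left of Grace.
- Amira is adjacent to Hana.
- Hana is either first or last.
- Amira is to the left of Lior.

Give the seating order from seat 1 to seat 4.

From clue 1: Grace is in {2,3,4}.
From clues 1–2: Grace is in {2,4}.
From clues 1–4: Hana → seat 1, Amira → seat 2, Lior → seat 3, Grace → seat 4.

Hana, Amira, Lior, Grace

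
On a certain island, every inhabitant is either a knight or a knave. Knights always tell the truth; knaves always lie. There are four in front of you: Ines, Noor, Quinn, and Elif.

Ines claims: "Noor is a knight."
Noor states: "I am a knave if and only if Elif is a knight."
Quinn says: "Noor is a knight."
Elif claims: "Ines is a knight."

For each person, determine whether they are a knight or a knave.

Consider Ines. Suppose Ines is a knight.
Then no assignment of the remaining roles makes every statement match its speaker's type — contradiction.
So Ines is a knave.
With that fixed, Elif's statement is false, so Elif is a knave.
Consider Noor. Suppose Noor is a knight.
Then Ines's statement comes out true, contradicting Ines being a knave.
So Noor is a knave.
With that fixed, Quinn's statement is false, so Quinn is a knave.

Ines: knave, Noor: knave, Quinn: knave, Elif: knave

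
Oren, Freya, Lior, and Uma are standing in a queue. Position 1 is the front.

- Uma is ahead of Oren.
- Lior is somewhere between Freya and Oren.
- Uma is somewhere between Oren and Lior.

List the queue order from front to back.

Freya, Lior, Uma, Oren

From clue 1: Oren is in {2,3,4}.
From clues 1–2: Oren is in {2,4}.
From clues 1–3: Freya → position 1, Lior → position 2, Uma → position 3, Oren → position 4.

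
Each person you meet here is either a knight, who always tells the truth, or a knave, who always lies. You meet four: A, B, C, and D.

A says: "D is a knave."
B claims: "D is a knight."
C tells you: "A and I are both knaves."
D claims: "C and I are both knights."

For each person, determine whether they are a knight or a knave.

Consider A. Suppose A is a knave.
Then whichever role C has, C's statement has the wrong truth value — contradiction.
So A is a knight.
With that fixed, C's statement is false, so C is a knave.
With that fixed, D's statement is false, so D is a knave.
With that fixed, B's statement is false, so B is a knave.

A: knight, B: knave, C: knave, D: knave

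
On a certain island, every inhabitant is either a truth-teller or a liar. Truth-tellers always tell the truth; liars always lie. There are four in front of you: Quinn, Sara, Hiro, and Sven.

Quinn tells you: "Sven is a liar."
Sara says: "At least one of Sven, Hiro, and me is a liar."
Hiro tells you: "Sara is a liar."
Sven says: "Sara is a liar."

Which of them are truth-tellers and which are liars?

Quinn: truth-teller, Sara: truth-teller, Hiro: liar, Sven: liar

Consider Quinn. Suppose Quinn is a liar.
Then no assignment of the remaining roles makes every statement match its speaker's type — contradiction.
So Quinn is a truth-teller.
Consider Sara. Suppose Sara is a liar.
Then Sara's own statement would have to be false, but it can't be — contradiction.
So Sara is a truth-teller.
With that fixed, Hiro's statement is false, so Hiro is a liar.
With that fixed, Sven's statement is false, so Sven is a liar.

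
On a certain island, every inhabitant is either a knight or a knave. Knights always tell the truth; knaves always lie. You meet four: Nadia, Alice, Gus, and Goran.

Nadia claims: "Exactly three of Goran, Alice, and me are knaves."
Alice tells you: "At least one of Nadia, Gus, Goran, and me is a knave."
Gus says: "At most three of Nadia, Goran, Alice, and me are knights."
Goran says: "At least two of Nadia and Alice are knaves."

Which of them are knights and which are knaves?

Consider Nadia. Suppose Nadia is a knight.
Then Nadia's own statement would have to be true, but it can't be — contradiction.
So Nadia is a knave.
With that fixed, Alice's statement is true, so Alice is a knight.
With that fixed, Gus's statement is true, so Gus is a knight.
With that fixed, Goran's statement is false, so Goran is a knave.

Nadia: knave, Alice: knight, Gus: knight, Goran: knave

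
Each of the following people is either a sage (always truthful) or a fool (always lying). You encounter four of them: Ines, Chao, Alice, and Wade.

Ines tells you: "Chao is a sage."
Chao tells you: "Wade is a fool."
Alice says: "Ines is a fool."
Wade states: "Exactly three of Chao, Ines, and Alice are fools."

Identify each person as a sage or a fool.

Ines: sage, Chao: sage, Alice: fool, Wade: fool

Consider Ines. Suppose Ines is a fool.
Then no assignment of the remaining roles makes every statement match its speaker's type — contradiction.
So Ines is a sage.
With that fixed, Alice's statement is false, so Alice is a fool.
With that fixed, Wade's statement is false, so Wade is a fool.
With that fixed, Chao's statement is true, so Chao is a sage.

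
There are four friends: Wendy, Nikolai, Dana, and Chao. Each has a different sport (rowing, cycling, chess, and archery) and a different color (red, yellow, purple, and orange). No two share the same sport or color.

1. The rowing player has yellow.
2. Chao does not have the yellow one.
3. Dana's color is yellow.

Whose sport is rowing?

With clues 1–2, Chao is impossible for the one with sport rowing.
With clues 1–3, Nikolai and Wendy are impossible for the one with sport rowing.
That leaves Dana.

Dana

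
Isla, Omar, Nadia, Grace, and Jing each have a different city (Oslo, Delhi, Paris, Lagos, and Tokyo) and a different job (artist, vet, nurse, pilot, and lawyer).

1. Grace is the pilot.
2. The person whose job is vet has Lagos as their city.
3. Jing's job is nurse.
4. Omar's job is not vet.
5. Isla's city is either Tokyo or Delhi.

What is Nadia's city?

Lagos

With clues 1–5, Delhi, Oslo, Paris, and Tokyo are impossible for Nadia's city.
That leaves Lagos.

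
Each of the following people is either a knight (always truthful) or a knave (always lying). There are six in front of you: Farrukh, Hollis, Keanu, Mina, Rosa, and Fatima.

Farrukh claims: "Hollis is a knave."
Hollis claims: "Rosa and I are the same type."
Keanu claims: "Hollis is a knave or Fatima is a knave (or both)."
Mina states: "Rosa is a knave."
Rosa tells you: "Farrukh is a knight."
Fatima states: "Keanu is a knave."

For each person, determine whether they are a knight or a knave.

Consider Farrukh. Suppose Farrukh is a knave.
Then no assignment of the remaining roles makes every statement match its speaker's type — contradiction.
So Farrukh is a knight.
With that fixed, Rosa's statement is true, so Rosa is a knight.
With that fixed, Mina's statement is false, so Mina is a knave.
Consider Hollis. Suppose Hollis is a knight.
Then Farrukh's statement comes out false, contradicting Farrukh being a knight.
So Hollis is a knave.
With that fixed, Keanu's statement is true, so Keanu is a knight.
With that fixed, Fatima's statement is false, so Fatima is a knave.

Farrukh: knight, Hollis: knave, Keanu: knight, Mina: knave, Rosa: knight, Fatima: knave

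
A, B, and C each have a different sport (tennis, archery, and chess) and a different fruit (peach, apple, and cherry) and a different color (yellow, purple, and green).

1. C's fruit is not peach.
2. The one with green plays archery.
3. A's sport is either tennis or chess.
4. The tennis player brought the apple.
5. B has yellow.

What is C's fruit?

Clue 1 rules out peach for C's fruit.
With clues 1–5, apple is impossible for C's fruit.
That leaves cherry.

cherry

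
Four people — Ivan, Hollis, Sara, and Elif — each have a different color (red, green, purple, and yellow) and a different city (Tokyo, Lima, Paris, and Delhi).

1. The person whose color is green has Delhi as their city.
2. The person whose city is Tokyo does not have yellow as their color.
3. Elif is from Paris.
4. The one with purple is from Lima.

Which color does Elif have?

yellow

With clues 1–3, green is impossible for Elif's color.
With clues 1–4, purple and red are impossible for Elif's color.
That leaves yellow.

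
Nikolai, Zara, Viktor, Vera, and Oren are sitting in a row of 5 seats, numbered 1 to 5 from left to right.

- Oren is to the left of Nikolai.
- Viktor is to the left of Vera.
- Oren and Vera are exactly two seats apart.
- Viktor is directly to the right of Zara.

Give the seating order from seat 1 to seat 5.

From clue 1: Nikolai is in {2,3,4,5}.
From clues 1–3: Nikolai is in {3,4,5}.
From clues 1–4: Zara → seat 1, Viktor → seat 2, Oren → seat 3, Nikolai → seat 4, Vera → seat 5.

Zara, Viktor, Oren, Nikolai, Vera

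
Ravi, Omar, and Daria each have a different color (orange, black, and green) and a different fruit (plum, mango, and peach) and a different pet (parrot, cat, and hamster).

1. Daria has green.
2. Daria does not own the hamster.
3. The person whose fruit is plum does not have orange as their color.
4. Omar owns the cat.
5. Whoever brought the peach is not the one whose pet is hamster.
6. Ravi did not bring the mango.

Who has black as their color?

Clue 1 rules out Daria for the one with color black.
With clues 1–6, Omar is impossible for the one with color black.
That leaves Ravi.

Ravi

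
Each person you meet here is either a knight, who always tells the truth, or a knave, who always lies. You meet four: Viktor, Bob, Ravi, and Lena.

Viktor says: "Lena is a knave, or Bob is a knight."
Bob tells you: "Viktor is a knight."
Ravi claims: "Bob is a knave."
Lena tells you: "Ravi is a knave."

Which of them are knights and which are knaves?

Consider Viktor. Suppose Viktor is a knave.
Then no assignment of the remaining roles makes every statement match its speaker's type — contradiction.
So Viktor is a knight.
With that fixed, Bob's statement is true, so Bob is a knight.
With that fixed, Ravi's statement is false, so Ravi is a knave.
With that fixed, Lena's statement is true, so Lena is a knight.

Viktor: knight, Bob: knight, Ravi: knave, Lena: knight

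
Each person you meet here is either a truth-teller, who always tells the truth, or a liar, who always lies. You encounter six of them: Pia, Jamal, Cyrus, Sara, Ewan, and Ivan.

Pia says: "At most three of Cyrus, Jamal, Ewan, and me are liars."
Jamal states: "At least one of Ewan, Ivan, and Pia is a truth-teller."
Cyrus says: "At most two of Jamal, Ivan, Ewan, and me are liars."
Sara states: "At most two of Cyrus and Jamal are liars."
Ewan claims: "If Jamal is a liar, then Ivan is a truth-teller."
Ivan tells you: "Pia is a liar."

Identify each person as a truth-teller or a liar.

Pia: truth-teller, Jamal: truth-teller, Cyrus: truth-teller, Sara: truth-teller, Ewan: truth-teller, Ivan: liar

Regardless of anyone's role, Sara's statement is true, so Sara is a truth-teller.
Consider Pia. Suppose Pia is a liar.
Then no assignment of the remaining roles makes every statement match its speaker's type — contradiction.
So Pia is a truth-teller.
With that fixed, Jamal's statement is true, so Jamal is a truth-teller.
With that fixed, Ewan's statement is true, so Ewan is a truth-teller.
With that fixed, Ivan's statement is false, so Ivan is a liar.
With that fixed, Cyrus's statement is true, so Cyrus is a truth-teller.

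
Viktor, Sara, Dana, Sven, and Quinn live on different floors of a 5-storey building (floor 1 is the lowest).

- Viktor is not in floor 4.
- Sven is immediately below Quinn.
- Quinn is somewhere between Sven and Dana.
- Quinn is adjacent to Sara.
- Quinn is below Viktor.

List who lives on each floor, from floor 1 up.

From clue 1: Viktor is in {1,2,3,5}.
From clues 1–3: Dana is in {3,4,5}.
From clues 1–4: Viktor is in {1,5}.
From clues 1–5: Sven → floor 1, Quinn → floor 2, Sara → floor 3, Dana → floor 4, Viktor → floor 5.

Sven, Quinn, Sara, Dana, Viktor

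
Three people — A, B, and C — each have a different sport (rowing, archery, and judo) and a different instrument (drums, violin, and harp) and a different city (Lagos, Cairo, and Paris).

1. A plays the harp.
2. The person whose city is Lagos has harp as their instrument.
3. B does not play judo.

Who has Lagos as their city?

A

With clues 1–2, B and C are impossible for the one with city Lagos.
That leaves A.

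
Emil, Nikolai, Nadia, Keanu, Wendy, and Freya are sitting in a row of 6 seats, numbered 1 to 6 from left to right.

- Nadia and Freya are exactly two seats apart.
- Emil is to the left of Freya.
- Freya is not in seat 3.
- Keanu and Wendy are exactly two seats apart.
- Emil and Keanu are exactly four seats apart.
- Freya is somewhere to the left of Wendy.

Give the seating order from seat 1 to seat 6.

Emil, Freya, Wendy, Nadia, Keanu, Nikolai

From clues 1–2: Emil is in {1,2,3,4,5}.
From clues 1–3: Nadia is in {2,3,4,6}.
From clues 1–4: Emil is in {1,2,5}.
From clues 1–5: Wendy is in {3,4}.
From clues 1–6: Emil → seat 1, Freya → seat 2, Wendy → seat 3, Nadia → seat 4, Keanu → seat 5, Nikolai → seat 6.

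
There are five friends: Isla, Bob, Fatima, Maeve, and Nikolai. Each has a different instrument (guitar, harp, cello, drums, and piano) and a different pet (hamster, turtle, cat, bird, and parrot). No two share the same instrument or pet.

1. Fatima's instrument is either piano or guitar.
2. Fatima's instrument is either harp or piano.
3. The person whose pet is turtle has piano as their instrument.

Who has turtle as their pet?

With clues 1–3, Bob, Isla, Maeve, and Nikolai are impossible for the one with pet turtle.
That leaves Fatima.

Fatima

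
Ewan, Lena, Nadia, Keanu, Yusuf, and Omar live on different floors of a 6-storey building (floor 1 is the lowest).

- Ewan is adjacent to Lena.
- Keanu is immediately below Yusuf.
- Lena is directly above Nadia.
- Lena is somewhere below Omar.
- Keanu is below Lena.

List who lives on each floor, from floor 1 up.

From clues 1–2: Keanu is in {1,2,3,4,5}.
From clues 1–3: Ewan is in {3,4,5,6}.
From clues 1–4: Ewan is in {3,5}.
From clues 1–5: Keanu → floor 1, Yusuf → floor 2, Nadia → floor 3, Lena → floor 4, Ewan → floor 5, Omar → floor 6.

Keanu, Yusuf, Nadia, Lena, Ewan, Omar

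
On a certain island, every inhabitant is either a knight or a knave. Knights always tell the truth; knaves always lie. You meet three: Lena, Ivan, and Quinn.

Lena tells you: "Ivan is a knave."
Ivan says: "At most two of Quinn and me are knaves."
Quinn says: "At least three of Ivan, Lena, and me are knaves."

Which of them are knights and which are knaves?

Regardless of anyone's role, Ivan's statement is true, so Ivan is a knight.
With that fixed, Quinn's statement is false, so Quinn is a knave.
With that fixed, Lena's statement is false, so Lena is a knave.

Lena: knave, Ivan: knight, Quinn: knave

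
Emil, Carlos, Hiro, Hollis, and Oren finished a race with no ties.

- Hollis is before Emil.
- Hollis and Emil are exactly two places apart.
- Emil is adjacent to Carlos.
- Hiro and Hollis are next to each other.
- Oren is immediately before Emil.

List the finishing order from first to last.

From clue 1: Emil is in {2,3,4,5}.
From clues 1–2: Emil is in {3,4,5}.
From clues 1–5: Hiro → place 1, Hollis → place 2, Oren → place 3, Emil → place 4, Carlos → place 5.

Hiro, Hollis, Oren, Emil, Carlos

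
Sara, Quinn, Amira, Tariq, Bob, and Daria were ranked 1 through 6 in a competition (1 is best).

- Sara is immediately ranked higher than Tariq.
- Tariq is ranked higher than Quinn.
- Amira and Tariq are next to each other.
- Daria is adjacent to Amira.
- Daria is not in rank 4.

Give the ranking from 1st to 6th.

From clue 1: Sara is in {1,2,3,4,5}.
From clues 1–2: Sara is in {1,2,3,4}.
From clues 1–3: Sara is in {1,2,3}.
From clues 1–4: Sara is in {1,2}.
From clues 1–5: Bob → rank 1, Sara → rank 2, Tariq → rank 3, Amira → rank 4, Daria → rank 5, Quinn → rank 6.

Bob, Sara, Tariq, Amira, Daria, Quinn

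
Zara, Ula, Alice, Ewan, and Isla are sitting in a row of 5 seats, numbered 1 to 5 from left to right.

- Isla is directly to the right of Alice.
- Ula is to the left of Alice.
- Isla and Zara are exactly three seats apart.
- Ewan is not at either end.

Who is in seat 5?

With clue 1, Alice is ruled out for seat 5.
With clues 1–2, Ula is ruled out for seat 5.
With clues 1–3, Zara is ruled out for seat 5.
With clues 1–4, Ewan is ruled out for seat 5.
So seat 5 is Isla.

Isla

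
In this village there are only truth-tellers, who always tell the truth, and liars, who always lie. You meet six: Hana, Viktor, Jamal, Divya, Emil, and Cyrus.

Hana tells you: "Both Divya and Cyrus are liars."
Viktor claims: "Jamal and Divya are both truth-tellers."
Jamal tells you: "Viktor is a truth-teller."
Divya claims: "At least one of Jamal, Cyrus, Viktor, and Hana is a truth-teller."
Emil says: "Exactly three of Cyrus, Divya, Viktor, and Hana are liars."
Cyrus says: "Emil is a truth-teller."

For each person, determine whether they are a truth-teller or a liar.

Consider Hana. Suppose Hana is a truth-teller.
Then no assignment of the remaining roles makes every statement match its speaker's type — contradiction.
So Hana is a liar.
Consider Viktor. Suppose Viktor is a liar.
Then no assignment of the remaining roles makes every statement match its speaker's type — contradiction.
So Viktor is a truth-teller.
With that fixed, Jamal's statement is true, so Jamal is a truth-teller.
With that fixed, Divya's statement is true, so Divya is a truth-teller.
With that fixed, Emil's statement is false, so Emil is a liar.
With that fixed, Cyrus's statement is false, so Cyrus is a liar.

Hana: liar, Viktor: truth-teller, Jamal: truth-teller, Divya: truth-teller, Emil: liar, Cyrus: liar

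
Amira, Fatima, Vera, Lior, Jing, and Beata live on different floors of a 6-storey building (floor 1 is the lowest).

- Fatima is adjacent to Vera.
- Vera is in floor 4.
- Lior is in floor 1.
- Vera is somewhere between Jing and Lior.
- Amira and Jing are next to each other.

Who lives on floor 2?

Beata

With clues 1–2, Fatima and Vera are ruled out for floor 2.
With clues 1–3, Lior is ruled out for floor 2.
With clues 1–4, Jing is ruled out for floor 2.
With clues 1–5, Amira is ruled out for floor 2.
So floor 2 is Beata.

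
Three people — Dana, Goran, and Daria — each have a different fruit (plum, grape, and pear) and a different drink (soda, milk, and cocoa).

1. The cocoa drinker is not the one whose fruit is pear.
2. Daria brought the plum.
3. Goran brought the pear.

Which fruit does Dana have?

With clues 1–2, plum is impossible for Dana's fruit.
With clues 1–3, pear is impossible for Dana's fruit.
That leaves grape.

grape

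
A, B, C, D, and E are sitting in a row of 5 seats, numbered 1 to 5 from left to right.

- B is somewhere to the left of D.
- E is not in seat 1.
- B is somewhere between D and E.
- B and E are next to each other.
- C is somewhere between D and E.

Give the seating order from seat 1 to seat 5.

A, E, B, C, D

From clue 1: B is in {1,2,3,4}.
From clues 1–3: B is in {3,4}.
From clues 1–5: A → seat 1, E → seat 2, B → seat 3, C → seat 4, D → seat 5.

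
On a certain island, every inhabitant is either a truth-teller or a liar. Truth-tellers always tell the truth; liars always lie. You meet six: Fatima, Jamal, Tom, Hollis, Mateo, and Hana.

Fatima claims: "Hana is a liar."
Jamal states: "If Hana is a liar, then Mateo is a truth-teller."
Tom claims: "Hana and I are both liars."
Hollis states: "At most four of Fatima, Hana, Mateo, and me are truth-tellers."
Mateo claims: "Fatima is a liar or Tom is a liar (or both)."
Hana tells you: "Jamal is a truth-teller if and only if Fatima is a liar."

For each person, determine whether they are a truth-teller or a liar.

Fatima: liar, Jamal: truth-teller, Tom: liar, Hollis: truth-teller, Mateo: truth-teller, Hana: truth-teller

Regardless of anyone's role, Hollis's statement is true, so Hollis is a truth-teller.
Consider Fatima. Suppose Fatima is a truth-teller.
Then no assignment of the remaining roles makes every statement match its speaker's type — contradiction.
So Fatima is a liar.
With that fixed, Mateo's statement is true, so Mateo is a truth-teller.
With that fixed, Jamal's statement is true, so Jamal is a truth-teller.
With that fixed, Hana's statement is true, so Hana is a truth-teller.
With that fixed, Tom's statement is false, so Tom is a liar.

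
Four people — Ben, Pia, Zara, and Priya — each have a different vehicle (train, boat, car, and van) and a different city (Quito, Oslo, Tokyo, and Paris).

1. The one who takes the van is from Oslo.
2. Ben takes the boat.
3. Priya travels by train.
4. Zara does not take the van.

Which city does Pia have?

Oslo

With clues 1–4, Paris, Quito, and Tokyo are impossible for Pia's city.
That leaves Oslo.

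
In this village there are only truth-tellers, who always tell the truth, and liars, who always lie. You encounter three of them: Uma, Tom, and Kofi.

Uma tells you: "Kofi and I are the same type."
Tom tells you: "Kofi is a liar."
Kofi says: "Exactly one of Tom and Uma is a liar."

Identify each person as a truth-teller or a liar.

Uma: truth-teller, Tom: liar, Kofi: truth-teller

Consider Uma. Suppose Uma is a liar.
Then no assignment of the remaining roles makes every statement match its speaker's type — contradiction.
So Uma is a truth-teller.
Consider Tom. Suppose Tom is a truth-teller.
Then no assignment of the remaining roles makes every statement match its speaker's type — contradiction.
So Tom is a liar.
With that fixed, Kofi's statement is true, so Kofi is a truth-teller.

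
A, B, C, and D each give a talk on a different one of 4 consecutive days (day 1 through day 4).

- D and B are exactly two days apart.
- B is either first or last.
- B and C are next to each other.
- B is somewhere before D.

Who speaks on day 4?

With clues 1–2, D is ruled out for day 4.
With clues 1–3, C is ruled out for day 4.
With clues 1–4, B is ruled out for day 4.
So day 4 is A.

A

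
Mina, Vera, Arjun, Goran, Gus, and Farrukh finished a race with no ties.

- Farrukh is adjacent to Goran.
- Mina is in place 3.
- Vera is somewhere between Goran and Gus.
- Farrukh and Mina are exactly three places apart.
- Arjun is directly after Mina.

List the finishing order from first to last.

Gus, Vera, Mina, Arjun, Goran, Farrukh

From clues 1–2: Mina → place 3.
From clues 1–3: Vera is in {2,4,5}.
From clues 1–4: Goran → place 5, Farrukh → place 6.
From clues 1–5: Gus → place 1, Vera → place 2, Arjun → place 4.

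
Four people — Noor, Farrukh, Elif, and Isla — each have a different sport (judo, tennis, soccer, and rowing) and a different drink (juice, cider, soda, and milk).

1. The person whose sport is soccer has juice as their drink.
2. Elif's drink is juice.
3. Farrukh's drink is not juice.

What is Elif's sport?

soccer

With clues 1–2, judo, rowing, and tennis are impossible for Elif's sport.
That leaves soccer.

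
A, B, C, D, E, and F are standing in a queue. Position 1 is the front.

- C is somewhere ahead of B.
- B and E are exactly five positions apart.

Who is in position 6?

B

With clue 1, C is ruled out for position 6.
With clues 1–2, A, D, E, and F are ruled out for position 6.
So position 6 is B.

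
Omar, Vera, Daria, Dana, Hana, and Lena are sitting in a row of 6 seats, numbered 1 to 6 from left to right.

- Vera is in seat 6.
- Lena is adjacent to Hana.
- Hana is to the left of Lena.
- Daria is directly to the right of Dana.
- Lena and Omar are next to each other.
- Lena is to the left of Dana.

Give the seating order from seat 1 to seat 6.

From clue 1: Vera → seat 6.
From clues 1–2: Omar is in {1,2,3,4,5}.
From clues 1–3: Hana is in {1,2,3,4}.
From clues 1–4: Omar is in {1,3,5}.
From clues 1–5: Omar is in {3,5}.
From clues 1–6: Hana → seat 1, Lena → seat 2, Omar → seat 3, Dana → seat 4, Daria → seat 5.

Hana, Lena, Omar, Dana, Daria, Vera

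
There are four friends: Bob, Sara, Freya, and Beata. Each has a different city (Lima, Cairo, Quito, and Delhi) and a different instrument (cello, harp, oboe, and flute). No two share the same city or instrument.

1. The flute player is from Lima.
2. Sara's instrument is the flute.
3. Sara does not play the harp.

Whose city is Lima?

Sara

With clues 1–2, Beata, Bob, and Freya are impossible for the one with city Lima.
That leaves Sara.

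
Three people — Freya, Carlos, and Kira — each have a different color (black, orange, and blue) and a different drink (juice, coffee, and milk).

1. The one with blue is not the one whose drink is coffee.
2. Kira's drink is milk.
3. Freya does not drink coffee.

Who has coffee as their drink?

Carlos

With clues 1–2, Kira is impossible for the one with drink coffee.
With clues 1–3, Freya is impossible for the one with drink coffee.
That leaves Carlos.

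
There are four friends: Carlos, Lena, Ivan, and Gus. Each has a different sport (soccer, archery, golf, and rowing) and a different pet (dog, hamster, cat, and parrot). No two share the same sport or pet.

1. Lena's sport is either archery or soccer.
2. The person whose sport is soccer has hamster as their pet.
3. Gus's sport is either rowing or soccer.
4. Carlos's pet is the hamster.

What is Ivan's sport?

golf

With clues 1–4, archery, rowing, and soccer are impossible for Ivan's sport.
That leaves golf.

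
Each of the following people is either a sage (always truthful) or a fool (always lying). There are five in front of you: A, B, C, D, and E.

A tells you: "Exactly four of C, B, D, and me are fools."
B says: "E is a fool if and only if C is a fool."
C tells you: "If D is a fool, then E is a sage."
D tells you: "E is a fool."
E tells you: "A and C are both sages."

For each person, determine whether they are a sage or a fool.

Consider A. Suppose A is a sage.
Then A's own statement would have to be true, but it can't be — contradiction.
So A is a fool.
With that fixed, E's statement is false, so E is a fool.
With that fixed, D's statement is true, so D is a sage.
With that fixed, C's statement is true, so C is a sage.
With that fixed, B's statement is false, so B is a fool.

A: fool, B: fool, C: sage, D: sage, E: fool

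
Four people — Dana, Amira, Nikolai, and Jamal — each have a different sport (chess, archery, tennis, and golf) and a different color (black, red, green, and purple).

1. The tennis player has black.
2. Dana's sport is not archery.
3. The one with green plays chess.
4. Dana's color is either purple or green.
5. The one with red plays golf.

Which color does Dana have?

With clues 1–4, black and red are impossible for Dana's color.
With clues 1–5, purple is impossible for Dana's color.
That leaves green.

green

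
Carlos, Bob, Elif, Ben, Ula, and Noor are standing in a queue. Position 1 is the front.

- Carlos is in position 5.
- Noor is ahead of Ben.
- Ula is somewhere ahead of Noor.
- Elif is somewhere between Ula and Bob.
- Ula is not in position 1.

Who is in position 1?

Bob

With clue 1, Carlos is ruled out for position 1.
With clues 1–2, Ben is ruled out for position 1.
With clues 1–3, Noor is ruled out for position 1.
With clues 1–4, Elif is ruled out for position 1.
With clues 1–5, Ula is ruled out for position 1.
So position 1 is Bob.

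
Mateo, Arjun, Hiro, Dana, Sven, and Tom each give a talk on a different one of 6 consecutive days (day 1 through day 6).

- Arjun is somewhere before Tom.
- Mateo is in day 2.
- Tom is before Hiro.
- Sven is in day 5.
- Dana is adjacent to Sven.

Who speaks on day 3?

Tom

With clues 1–2, Mateo is ruled out for day 3.
With clues 1–3, Hiro is ruled out for day 3.
With clues 1–4, Sven is ruled out for day 3.
With clues 1–5, Arjun and Dana are ruled out for day 3.
So day 3 is Tom.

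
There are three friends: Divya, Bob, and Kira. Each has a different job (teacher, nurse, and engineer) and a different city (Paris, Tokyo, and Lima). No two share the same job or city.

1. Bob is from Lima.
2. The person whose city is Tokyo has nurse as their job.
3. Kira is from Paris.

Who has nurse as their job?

With clues 1–2, Bob is impossible for the one with job nurse.
With clues 1–3, Kira is impossible for the one with job nurse.
That leaves Divya.

Divya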